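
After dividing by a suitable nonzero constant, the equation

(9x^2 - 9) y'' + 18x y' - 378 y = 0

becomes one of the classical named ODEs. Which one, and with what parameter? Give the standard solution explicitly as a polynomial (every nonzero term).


All three coefficients share the factor -9; dividing through by -9 gives  (1 - x^2) y'' - 2x y' + 42 y = 0.
This matches the Legendre equation (1 - x^2) y'' - 2x y' + n(n+1) y = 0 (note the -2x y' term) with n(n+1) = 42, so n = 6; the polynomial solution is P_6(x).
With y = sum_k a_k x^k, matching x^k gives (k+2)(k+1) a_{k+2} = [k(k+1) - n(n+1)] a_k = (k - 6)(k + 7) a_k. The right side vanishes at k = 6, so the series with the parity of 6 terminates at degree 6.
Standard normalization (P_n(1) = 1): leading coefficient (2n)!/(2^n (n!)^2) = 479001600/(64*518400) = 231/16, so a_6 = 231/16. Work downward with a_k = (k+1)(k+2) a_{k+2} / ((k - 6)(k + 7)):
  a_4 = (5)(6)(231/16) / ((4 - 6)(4 + 7)) = (3465/8)/(-22) = -315/16
  a_2 = (3)(4)(-315/16) / ((2 - 6)(2 + 7)) = (-945/4)/(-36) = 105/16
  a_0 = (1)(2)(105/16) / ((0 - 6)(0 + 7)) = (105/8)/(-42) = -5/16
Hence P_6(x) = 231 x^6/16 - 315 x^4/16 + 105 x^2/16 - 5/16.

P_6(x); series = 231 x^6/16 - 315 x^4/16 + 105 x^2/16 - 5/16


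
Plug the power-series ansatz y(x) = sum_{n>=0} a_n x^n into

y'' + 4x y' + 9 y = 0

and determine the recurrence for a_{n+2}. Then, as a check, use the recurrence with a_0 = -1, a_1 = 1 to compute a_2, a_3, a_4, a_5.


Substitute y = sum_n a_n x^n.
y''(x) has coefficient (n+2)(n+1) a_{n+2} at x^n;
4 x y'(x) has coefficient 4 n a_n at x^n (shift);
9 y(x) has coefficient 9 a_n at x^n.
Matching x^n: (n+2)(n+1) a_{n+2} + (4n + 9) a_n = 0.
Thus a_{n+2} = (-4n - 9) / ((n+1)(n+2)) * a_n.

Check with a_0 = -1, a_1 = 1 (apply the recurrence for n = 0, 1, 2, 3): a_0 = -1, a_1 = 1, a_2 = 9/2, a_3 = -13/6, a_4 = -51/8, a_5 = 91/40.

a_(n+2) = (-4n - 9) / ((n+1)(n+2)) * a_n; check: a_0 = -1, a_1 = 1, a_2 = 9/2, a_3 = -13/6, a_4 = -51/8, a_5 = 91/40


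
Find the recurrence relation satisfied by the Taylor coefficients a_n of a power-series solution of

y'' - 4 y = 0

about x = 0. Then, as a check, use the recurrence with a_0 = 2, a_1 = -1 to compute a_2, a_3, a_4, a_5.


Substitute y = sum_n a_n x^n into y'' + (const) y = 0.
y''(x) = sum_{n>=0} (n+2)(n+1) a_{n+2} x^n.
The ODE becomes sum_n [(n+2)(n+1) a_{n+2} - 4 a_n] x^n = 0.
Setting each coefficient to zero gives the recurrence:
  (n+2)(n+1) a_{n+2} - 4 a_n = 0,
  a_{n+2} = 4 / ((n+1)(n+2)) a_n.

Check with a_0 = 2, a_1 = -1 (apply the recurrence for n = 0, 1, 2, 3): a_0 = 2, a_1 = -1, a_2 = 4, a_3 = -2/3, a_4 = 4/3, a_5 = -2/15.

a_{n+2} = 4/((n+1)(n+2)) * a_n; check: a_0 = 2, a_1 = -1, a_2 = 4, a_3 = -2/3, a_4 = 4/3, a_5 = -2/15


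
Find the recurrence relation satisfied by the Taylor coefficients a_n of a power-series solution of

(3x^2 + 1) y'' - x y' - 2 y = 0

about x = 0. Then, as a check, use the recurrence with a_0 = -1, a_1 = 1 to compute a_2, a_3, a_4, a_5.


Substitute y = sum_n a_n x^n.
(1 + 3 x^2) y'' contributes (n+2)(n+1) a_{n+2} + 3 n(n-1) a_n at x^n.
-x y'(x) contributes -n a_n at x^n.
-2 y(x) contributes -2 a_n at x^n.
Matching x^n: (n+2)(n+1) a_{n+2} + (3 n(n-1) - n - 2) a_n = 0.
Thus a_{n+2} = (-3 n(n-1) + n + 2) / ((n+1)(n+2)) * a_n.

Check with a_0 = -1, a_1 = 1 (apply the recurrence for n = 0, 1, 2, 3): a_0 = -1, a_1 = 1, a_2 = -1, a_3 = 1/2, a_4 = 1/6, a_5 = -13/40.

a_(n+2) = (-3 n(n-1) + n + 2) / ((n+1)(n+2)) * a_n; check: a_0 = -1, a_1 = 1, a_2 = -1, a_3 = 1/2, a_4 = 1/6, a_5 = -13/40


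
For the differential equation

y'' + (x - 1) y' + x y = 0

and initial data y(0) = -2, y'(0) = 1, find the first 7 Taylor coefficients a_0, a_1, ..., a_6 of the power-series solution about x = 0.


Ansatz: y(x) = sum_{n>=0} a_n x^n, so y'(x) = sum_{n>=1} n a_n x^(n-1) and y''(x) = sum_{n>=2} n(n-1) a_n x^(n-2).
Substitute into P(x) y'' + Q(x) y' + R(x) y = 0 with P(x) = 1, Q(x) = x - 1, R(x) = x, and match powers of x.
Initial conditions: a_0 = -2, a_1 = 1.
Setting the coefficient of each power of x to zero and solving order by order (substituting the coefficients already found):
  x^0: 2 a_2 - a_1 = 0  ->  2 a_2 = a_1 = 1  ->  a_2 = 1/2
  x^1: 6 a_3 - 2 a_2 + a_1 + a_0 = 0  ->  6 a_3 = 2 a_2 - a_1 - a_0 = 2  ->  a_3 = 1/3
  x^2: 12 a_4 - 3 a_3 + 2 a_2 + a_1 = 0  ->  12 a_4 = 3 a_3 - 2 a_2 - a_1 = -1  ->  a_4 = -1/12
  x^3: 20 a_5 - 4 a_4 + 3 a_3 + a_2 = 0  ->  20 a_5 = 4 a_4 - 3 a_3 - a_2 = -11/6  ->  a_5 = -11/120
  x^4: 30 a_6 - 5 a_5 + 4 a_4 + a_3 = 0  ->  30 a_6 = 5 a_5 - 4 a_4 - a_3 = -11/24  ->  a_6 = -11/720
Truncated series: y(x) = -2 + x + (1/2) x^2 + (1/3) x^3 - (1/12) x^4 - (11/120) x^5 - (11/720) x^6 + O(x^7).

a_0 = -2; a_1 = 1; a_2 = 1/2; a_3 = 1/3; a_4 = -1/12; a_5 = -11/120; a_6 = -11/720


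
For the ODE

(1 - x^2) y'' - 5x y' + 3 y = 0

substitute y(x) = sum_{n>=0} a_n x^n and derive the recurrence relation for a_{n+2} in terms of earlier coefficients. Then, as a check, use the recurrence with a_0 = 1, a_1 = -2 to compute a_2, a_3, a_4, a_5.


Substitute y = sum_n a_n x^n.
(1 - 1 x^2) y'' contributes (n+2)(n+1) a_{n+2} - n(n-1) a_n at x^n.
-5 x y'(x) contributes -5 n a_n at x^n.
3 y(x) contributes 3 a_n at x^n.
Matching x^n: (n+2)(n+1) a_{n+2} + (-n(n-1) - 5 n + 3) a_n = 0.
Thus a_{n+2} = (n(n-1) + 5 n - 3) / ((n+1)(n+2)) * a_n.

Check with a_0 = 1, a_1 = -2 (apply the recurrence for n = 0, 1, 2, 3): a_0 = 1, a_1 = -2, a_2 = -3/2, a_3 = -2/3, a_4 = -9/8, a_5 = -3/5.

a_(n+2) = (n(n-1) + 5 n - 3) / ((n+1)(n+2)) * a_n; check: a_0 = 1, a_1 = -2, a_2 = -3/2, a_3 = -2/3, a_4 = -9/8, a_5 = -3/5


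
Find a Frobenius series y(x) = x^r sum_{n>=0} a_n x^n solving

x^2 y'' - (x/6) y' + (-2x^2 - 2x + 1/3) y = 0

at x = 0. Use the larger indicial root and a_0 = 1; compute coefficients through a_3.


Write in Frobenius form y'' + (p(x)/x) y' + (q(x)/x^2) y = 0:
  p(x) = -1/6,  q(x) = -2x^2 - 2x + 1/3.
Indicial equation: r(r-1) + (-1/6) r + (1/3) = 0 -> roots r_1 = 2/3, r_2 = 1/2.
Take r = r_1 = 2/3. Let y(x) = x^r sum_{n>=0} a_n x^n with a_0 = 1.
Substitute y = x^r sum a_n x^n and match x^{r+n}. The recurrence is
  D(n) a_n - 2 a_{n-1} - 2 a_{n-2} = 0,  where D(n) = (r+n)(r+n-1) + (-1/6)(r+n) + (1/3).
  a_n = [2 a_{n-1} + 2 a_{n-2}] / D(n).
Since the indicial polynomial factors as (r - r_1)(r - r_2), D(n) = (r_1 + n - r_1)(r_1 + n - r_2) = n(n + 1/6).
Evaluating step by step (a_0 = 1):
  n = 1: D(1) = 1(1 + 1/6) = 7/6; numerator = 2(1) = 2; a_1 = (2)/(7/6) = 12/7
  n = 2: D(2) = 2(2 + 1/6) = 13/3; numerator = 2(12/7) + 2(1) = 38/7; a_2 = (38/7)/(13/3) = 114/91
  n = 3: D(3) = 3(3 + 1/6) = 19/2; numerator = 2(114/91) + 2(12/7) = 540/91; a_3 = (540/91)/(19/2) = 1080/1729

r = 2/3; a_0 = 1; a_1 = 12/7; a_2 = 114/91; a_3 = 1080/1729


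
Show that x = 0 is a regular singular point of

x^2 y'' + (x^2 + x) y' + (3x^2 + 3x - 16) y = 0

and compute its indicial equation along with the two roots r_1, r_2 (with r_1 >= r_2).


Divide by x^2 to reach normal form y'' + P_1(x) y' + P_2(x) y = 0 with P_1(x) = 1 + 1/x and P_2(x) = 3 + 3/x - 16/x^2.
x = 0 is a singular point because the y'-coefficient 1 + 1/x has a pole at x = 0 and the y-coefficient 3 + 3/x - 16/x^2 has a pole at x = 0.
It is a regular singular point because x P_1(x) = p(x) = x + 1 and x^2 P_2(x) = q(x) = 3x^2 + 3x - 16 are polynomials, hence analytic at x = 0.
p(0) = 1,  q(0) = -16.
Indicial equation: r(r-1) + p(0) r + q(0) = 0, i.e. r^2 + (p(0) - 1) r + q(0) = 0, i.e. r^2 - 16 = 0.
Discriminant: (0)^2 - 4(-16) = 64, so r = (0 ± 8)/2.
Solving: r_1 = 4, r_2 = -4.

indicial: r^2 - 16 = 0; roots r_1 = 4, r_2 = -4


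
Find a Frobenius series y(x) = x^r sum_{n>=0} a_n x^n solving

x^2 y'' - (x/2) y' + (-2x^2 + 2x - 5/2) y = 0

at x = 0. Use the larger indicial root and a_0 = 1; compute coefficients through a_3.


Write in Frobenius form y'' + (p(x)/x) y' + (q(x)/x^2) y = 0:
  p(x) = -1/2,  q(x) = -2x^2 + 2x - 5/2.
Indicial equation: r(r-1) + (-1/2) r + (-5/2) = 0 -> roots r_1 = 5/2, r_2 = -1.
Take r = r_1 = 5/2. Let y(x) = x^r sum_{n>=0} a_n x^n with a_0 = 1.
Substitute y = x^r sum a_n x^n and match x^{r+n}. The recurrence is
  D(n) a_n + 2 a_{n-1} - 2 a_{n-2} = 0,  where D(n) = (r+n)(r+n-1) + (-1/2)(r+n) + (-5/2).
  a_n = [-2 a_{n-1} + 2 a_{n-2}] / D(n).
Since the indicial polynomial factors as (r - r_1)(r - r_2), D(n) = (r_1 + n - r_1)(r_1 + n - r_2) = n(n + 7/2).
Evaluating step by step (a_0 = 1):
  n = 1: D(1) = 1(1 + 7/2) = 9/2; numerator = -2(1) = -2; a_1 = (-2)/(9/2) = -4/9
  n = 2: D(2) = 2(2 + 7/2) = 11; numerator = -2(-4/9) + 2(1) = 26/9; a_2 = (26/9)/(11) = 26/99
  n = 3: D(3) = 3(3 + 7/2) = 39/2; numerator = -2(26/99) + 2(-4/9) = -140/99; a_3 = (-140/99)/(39/2) = -280/3861

r = 5/2; a_0 = 1; a_1 = -4/9; a_2 = 26/99; a_3 = -280/3861


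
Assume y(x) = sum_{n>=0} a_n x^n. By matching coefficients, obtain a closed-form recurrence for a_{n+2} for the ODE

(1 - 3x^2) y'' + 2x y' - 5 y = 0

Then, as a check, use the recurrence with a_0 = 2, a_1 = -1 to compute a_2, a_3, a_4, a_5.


Substitute y = sum_n a_n x^n.
(1 - 3 x^2) y'' contributes (n+2)(n+1) a_{n+2} - 3 n(n-1) a_n at x^n.
2 x y'(x) contributes 2 n a_n at x^n.
-5 y(x) contributes -5 a_n at x^n.
Matching x^n: (n+2)(n+1) a_{n+2} + (-3 n(n-1) + 2 n - 5) a_n = 0.
Thus a_{n+2} = (3 n(n-1) - 2 n + 5) / ((n+1)(n+2)) * a_n.

Check with a_0 = 2, a_1 = -1 (apply the recurrence for n = 0, 1, 2, 3): a_0 = 2, a_1 = -1, a_2 = 5, a_3 = -1/2, a_4 = 35/12, a_5 = -17/40.

a_(n+2) = (3 n(n-1) - 2 n + 5) / ((n+1)(n+2)) * a_n; check: a_0 = 2, a_1 = -1, a_2 = 5, a_3 = -1/2, a_4 = 35/12, a_5 = -17/40


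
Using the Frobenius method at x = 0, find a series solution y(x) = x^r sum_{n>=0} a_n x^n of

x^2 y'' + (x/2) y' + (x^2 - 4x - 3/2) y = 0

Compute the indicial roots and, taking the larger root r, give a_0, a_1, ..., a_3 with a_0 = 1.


Write in Frobenius form y'' + (p(x)/x) y' + (q(x)/x^2) y = 0:
  p(x) = 1/2,  q(x) = x^2 - 4x - 3/2.
Indicial equation: r(r-1) + (1/2) r + (-3/2) = 0 -> roots r_1 = 3/2, r_2 = -1.
Take r = r_1 = 3/2. Let y(x) = x^r sum_{n>=0} a_n x^n with a_0 = 1.
Substitute y = x^r sum a_n x^n and match x^{r+n}. The recurrence is
  D(n) a_n - 4 a_{n-1} + 1 a_{n-2} = 0,  where D(n) = (r+n)(r+n-1) + (1/2)(r+n) + (-3/2).
  a_n = [4 a_{n-1} - 1 a_{n-2}] / D(n).
Since the indicial polynomial factors as (r - r_1)(r - r_2), D(n) = (r_1 + n - r_1)(r_1 + n - r_2) = n(n + 5/2).
Evaluating step by step (a_0 = 1):
  n = 1: D(1) = 1(1 + 5/2) = 7/2; numerator = 4(1) = 4; a_1 = (4)/(7/2) = 8/7
  n = 2: D(2) = 2(2 + 5/2) = 9; numerator = 4(8/7) - 1(1) = 25/7; a_2 = (25/7)/(9) = 25/63
  n = 3: D(3) = 3(3 + 5/2) = 33/2; numerator = 4(25/63) - 1(8/7) = 4/9; a_3 = (4/9)/(33/2) = 8/297

r = 3/2; a_0 = 1; a_1 = 8/7; a_2 = 25/63; a_3 = 8/297


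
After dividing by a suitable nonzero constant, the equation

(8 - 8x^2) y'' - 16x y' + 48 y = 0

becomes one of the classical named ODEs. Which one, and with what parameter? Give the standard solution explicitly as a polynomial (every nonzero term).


All three coefficients share the factor 8; dividing through by 8 gives  (1 - x^2) y'' - 2x y' + 6 y = 0.
This matches the Legendre equation (1 - x^2) y'' - 2x y' + n(n+1) y = 0 (note the -2x y' term) with n(n+1) = 6, so n = 2; the polynomial solution is P_2(x).
With y = sum_k a_k x^k, matching x^k gives (k+2)(k+1) a_{k+2} = [k(k+1) - n(n+1)] a_k = (k - 2)(k + 3) a_k. The right side vanishes at k = 2, so the series with the parity of 2 terminates at degree 2.
Standard normalization (P_n(1) = 1): leading coefficient (2n)!/(2^n (n!)^2) = 24/(4*4) = 3/2, so a_2 = 3/2. Work downward with a_k = (k+1)(k+2) a_{k+2} / ((k - 2)(k + 3)):
  a_0 = (1)(2)(3/2) / ((0 - 2)(0 + 3)) = 3/(-6) = -1/2
Hence P_2(x) = 3 x^2/2 - 1/2.

P_2(x); series = 3 x^2/2 - 1/2


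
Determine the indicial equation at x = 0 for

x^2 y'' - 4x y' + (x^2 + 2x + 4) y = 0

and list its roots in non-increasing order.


Divide by x^2 to reach normal form y'' + P_1(x) y' + P_2(x) y = 0 with P_1(x) = -4/x and P_2(x) = 1 + 2/x + 4/x^2.
x = 0 is a singular point because the y'-coefficient -4/x has a pole at x = 0 and the y-coefficient 1 + 2/x + 4/x^2 has a pole at x = 0.
It is a regular singular point because x P_1(x) = p(x) = -4 and x^2 P_2(x) = q(x) = x^2 + 2x + 4 are polynomials, hence analytic at x = 0.
p(0) = -4,  q(0) = 4.
Indicial equation: r(r-1) + p(0) r + q(0) = 0, i.e. r^2 + (p(0) - 1) r + q(0) = 0, i.e. r^2 - 5 r + 4 = 0.
Discriminant: (-5)^2 - 4(4) = 9, so r = (5 ± 3)/2.
Solving: r_1 = 4, r_2 = 1.

indicial: r^2 - 5 r + 4 = 0; roots r_1 = 4, r_2 = 1


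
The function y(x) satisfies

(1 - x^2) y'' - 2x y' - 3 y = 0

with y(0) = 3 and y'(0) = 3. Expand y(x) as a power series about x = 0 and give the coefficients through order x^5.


Ansatz: y(x) = sum_{n>=0} a_n x^n, so y'(x) = sum_{n>=1} n a_n x^(n-1) and y''(x) = sum_{n>=2} n(n-1) a_n x^(n-2).
Substitute into P(x) y'' + Q(x) y' + R(x) y = 0 with P(x) = 1 - x^2, Q(x) = -2x, R(x) = -3, and match powers of x.
Initial conditions: a_0 = 3, a_1 = 3.
Setting the coefficient of each power of x to zero and solving order by order (substituting the coefficients already found):
  x^0: 2 a_2 - 3 a_0 = 0  ->  2 a_2 = 3 a_0 = 9  ->  a_2 = 9/2
  x^1: 6 a_3 - 5 a_1 = 0  ->  6 a_3 = 5 a_1 = 15  ->  a_3 = 5/2
  x^2: 12 a_4 - 9 a_2 = 0  ->  12 a_4 = 9 a_2 = 81/2  ->  a_4 = 27/8
  x^3: 20 a_5 - 15 a_3 = 0  ->  20 a_5 = 15 a_3 = 75/2  ->  a_5 = 15/8
Truncated series: y(x) = 3 + 3 x + (9/2) x^2 + (5/2) x^3 + (27/8) x^4 + (15/8) x^5 + O(x^6).

a_0 = 3; a_1 = 3; a_2 = 9/2; a_3 = 5/2; a_4 = 27/8; a_5 = 15/8


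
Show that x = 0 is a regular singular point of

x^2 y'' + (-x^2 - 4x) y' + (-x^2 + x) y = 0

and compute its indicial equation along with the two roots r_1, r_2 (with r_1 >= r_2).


Divide by x^2 to reach normal form y'' + P_1(x) y' + P_2(x) y = 0 with P_1(x) = -1 - 4/x and P_2(x) = -1 + 1/x.
x = 0 is a singular point because the y'-coefficient -1 - 4/x has a pole at x = 0 and the y-coefficient -1 + 1/x has a pole at x = 0.
It is a regular singular point because x P_1(x) = p(x) = -x - 4 and x^2 P_2(x) = q(x) = -x^2 + x are polynomials, hence analytic at x = 0.
p(0) = -4,  q(0) = 0.
Indicial equation: r(r-1) + p(0) r + q(0) = 0, i.e. r^2 + (p(0) - 1) r + q(0) = 0, i.e. r^2 - 5 r = 0.
Discriminant: (-5)^2 - 4(0) = 25, so r = (5 ± 5)/2.
Solving: r_1 = 5, r_2 = 0.

indicial: r^2 - 5 r = 0; roots r_1 = 5, r_2 = 0


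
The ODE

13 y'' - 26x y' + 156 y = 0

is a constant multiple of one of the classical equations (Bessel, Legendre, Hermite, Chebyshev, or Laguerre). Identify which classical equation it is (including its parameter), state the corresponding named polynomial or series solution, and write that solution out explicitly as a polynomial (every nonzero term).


All three coefficients share the factor 13; dividing through by 13 gives  y'' - 2x y' + 12 y = 0.
This matches the Hermite equation y'' - 2x y' + 2n y = 0 with 2n = 12, so n = 6; the polynomial solution is H_6(x).
With y = sum_k a_k x^k, matching x^k gives (k+2)(k+1) a_{k+2} = 2(k - n) a_k = 2(k - 6) a_k. The right side vanishes at k = 6, so the series with the parity of 6 terminates at degree 6.
Standard normalization: leading coefficient of H_n is 2^n, so a_6 = 2^6 = 64. Work downward with a_k = (k+1)(k+2) a_{k+2} / (2(k - n)):
  a_4 = (5)(6)(64) / (2(4 - 6)) = 1920/(-4) = -480
  a_2 = (3)(4)(-480) / (2(2 - 6)) = -5760/(-8) = 720
  a_0 = (1)(2)(720) / (2(0 - 6)) = 1440/(-12) = -120
Hence H_6(x) = 64 x^6 - 480 x^4 + 720 x^2 - 120.

H_6(x); series = 64 x^6 - 480 x^4 + 720 x^2 - 120


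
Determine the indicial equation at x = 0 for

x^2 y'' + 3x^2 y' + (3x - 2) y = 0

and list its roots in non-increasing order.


Divide by x^2 to reach normal form y'' + P_1(x) y' + P_2(x) y = 0 with P_1(x) = 3 and P_2(x) = 3/x - 2/x^2.
x = 0 is a singular point because the y-coefficient 3/x - 2/x^2 has a pole at x = 0.
It is a regular singular point because x P_1(x) = p(x) = 3x and x^2 P_2(x) = q(x) = 3x - 2 are polynomials, hence analytic at x = 0.
p(0) = 0,  q(0) = -2.
Indicial equation: r(r-1) + p(0) r + q(0) = 0, i.e. r^2 + (p(0) - 1) r + q(0) = 0, i.e. r^2 - 1 r - 2 = 0.
Discriminant: (-1)^2 - 4(-2) = 9, so r = (1 ± 3)/2.
Solving: r_1 = 2, r_2 = -1.

indicial: r^2 - 1 r - 2 = 0; roots r_1 = 2, r_2 = -1


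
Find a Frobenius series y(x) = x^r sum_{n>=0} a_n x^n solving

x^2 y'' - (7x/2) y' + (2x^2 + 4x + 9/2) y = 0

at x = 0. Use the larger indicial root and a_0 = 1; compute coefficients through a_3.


Write in Frobenius form y'' + (p(x)/x) y' + (q(x)/x^2) y = 0:
  p(x) = -7/2,  q(x) = 2x^2 + 4x + 9/2.
Indicial equation: r(r-1) + (-7/2) r + (9/2) = 0 -> roots r_1 = 3, r_2 = 3/2.
Take r = r_1 = 3. Let y(x) = x^r sum_{n>=0} a_n x^n with a_0 = 1.
Substitute y = x^r sum a_n x^n and match x^{r+n}. The recurrence is
  D(n) a_n + 4 a_{n-1} + 2 a_{n-2} = 0,  where D(n) = (r+n)(r+n-1) + (-7/2)(r+n) + (9/2).
  a_n = [-4 a_{n-1} - 2 a_{n-2}] / D(n).
Since the indicial polynomial factors as (r - r_1)(r - r_2), D(n) = (r_1 + n - r_1)(r_1 + n - r_2) = n(n + 3/2).
Evaluating step by step (a_0 = 1):
  n = 1: D(1) = 1(1 + 3/2) = 5/2; numerator = -4(1) = -4; a_1 = (-4)/(5/2) = -8/5
  n = 2: D(2) = 2(2 + 3/2) = 7; numerator = -4(-8/5) - 2(1) = 22/5; a_2 = (22/5)/(7) = 22/35
  n = 3: D(3) = 3(3 + 3/2) = 27/2; numerator = -4(22/35) - 2(-8/5) = 24/35; a_3 = (24/35)/(27/2) = 16/315

r = 3; a_0 = 1; a_1 = -8/5; a_2 = 22/35; a_3 = 16/315


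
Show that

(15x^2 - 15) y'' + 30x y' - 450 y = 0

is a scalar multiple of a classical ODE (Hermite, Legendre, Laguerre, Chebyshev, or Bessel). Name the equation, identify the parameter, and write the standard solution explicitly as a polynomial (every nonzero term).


All three coefficients share the factor -15; dividing through by -15 gives  (1 - x^2) y'' - 2x y' + 30 y = 0.
This matches the Legendre equation (1 - x^2) y'' - 2x y' + n(n+1) y = 0 (note the -2x y' term) with n(n+1) = 30, so n = 5; the polynomial solution is P_5(x).
With y = sum_k a_k x^k, matching x^k gives (k+2)(k+1) a_{k+2} = [k(k+1) - n(n+1)] a_k = (k - 5)(k + 6) a_k. The right side vanishes at k = 5, so the series with the parity of 5 terminates at degree 5.
Standard normalization (P_n(1) = 1): leading coefficient (2n)!/(2^n (n!)^2) = 3628800/(32*14400) = 63/8, so a_5 = 63/8. Work downward with a_k = (k+1)(k+2) a_{k+2} / ((k - 5)(k + 6)):
  a_3 = (4)(5)(63/8) / ((3 - 5)(3 + 6)) = (315/2)/(-18) = -35/4
  a_1 = (2)(3)(-35/4) / ((1 - 5)(1 + 6)) = (-105/2)/(-28) = 15/8
Hence P_5(x) = 63 x^5/8 - 35 x^3/4 + 15 x/8.

P_5(x); series = 63 x^5/8 - 35 x^3/4 + 15 x/8


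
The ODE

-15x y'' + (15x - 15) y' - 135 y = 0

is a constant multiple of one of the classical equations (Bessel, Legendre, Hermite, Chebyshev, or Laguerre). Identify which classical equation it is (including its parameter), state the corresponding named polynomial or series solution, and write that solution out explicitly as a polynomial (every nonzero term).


All three coefficients share the factor -15; dividing through by -15 gives  x y'' + (1 - x) y' + 9 y = 0.
This matches the Laguerre equation x y'' + (1 - x) y' + n y = 0 with n = 9; the polynomial solution is L_9(x).
With y = sum_k a_k x^k, matching x^k gives (k+1)k a_{k+1} + (k+1) a_{k+1} - k a_k + n a_k = 0, i.e. (k+1)^2 a_{k+1} = (k - n) a_k = (k - 9) a_k. The right side vanishes at k = 9, so the series terminates at degree 9.
Standard normalization L_n(0) = 1 gives a_0 = 1. Work upward with a_{k+1} = (k - 9) a_k / (k+1)^2:
  a_1 = (0 - 9)(1) / 1^2 = -9/1 = -9
  a_2 = (1 - 9)(-9) / 2^2 = 72/4 = 18
  a_3 = (2 - 9)(18) / 3^2 = -126/9 = -14
  a_4 = (3 - 9)(-14) / 4^2 = 84/16 = 21/4
  a_5 = (4 - 9)(21/4) / 5^2 = (-105/4)/25 = -21/20
  a_6 = (5 - 9)(-21/20) / 6^2 = (21/5)/36 = 7/60
  a_7 = (6 - 9)(7/60) / 7^2 = (-7/20)/49 = -1/140
  a_8 = (7 - 9)(-1/140) / 8^2 = (1/70)/64 = 1/4480
  a_9 = (8 - 9)(1/4480) / 9^2 = (-1/4480)/81 = -1/362880
Hence L_9(x) = -x^9/362880 + x^8/4480 - x^7/140 + 7 x^6/60 - 21 x^5/20 + 21 x^4/4 - 14 x^3 + 18 x^2 - 9 x + 1.

L_9(x); series = -x^9/362880 + x^8/4480 - x^7/140 + 7 x^6/60 - 21 x^5/20 + 21 x^4/4 - 14 x^3 + 18 x^2 - 9 x + 1


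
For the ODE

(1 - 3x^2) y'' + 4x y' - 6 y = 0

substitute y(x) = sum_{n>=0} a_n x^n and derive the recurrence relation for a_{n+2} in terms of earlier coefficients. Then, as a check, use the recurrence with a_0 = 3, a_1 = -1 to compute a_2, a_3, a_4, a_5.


Substitute y = sum_n a_n x^n.
(1 - 3 x^2) y'' contributes (n+2)(n+1) a_{n+2} - 3 n(n-1) a_n at x^n.
4 x y'(x) contributes 4 n a_n at x^n.
-6 y(x) contributes -6 a_n at x^n.
Matching x^n: (n+2)(n+1) a_{n+2} + (-3 n(n-1) + 4 n - 6) a_n = 0.
Thus a_{n+2} = (3 n(n-1) - 4 n + 6) / ((n+1)(n+2)) * a_n.

Check with a_0 = 3, a_1 = -1 (apply the recurrence for n = 0, 1, 2, 3): a_0 = 3, a_1 = -1, a_2 = 9, a_3 = -1/3, a_4 = 3, a_5 = -1/5.

a_(n+2) = (3 n(n-1) - 4 n + 6) / ((n+1)(n+2)) * a_n; check: a_0 = 3, a_1 = -1, a_2 = 9, a_3 = -1/3, a_4 = 3, a_5 = -1/5


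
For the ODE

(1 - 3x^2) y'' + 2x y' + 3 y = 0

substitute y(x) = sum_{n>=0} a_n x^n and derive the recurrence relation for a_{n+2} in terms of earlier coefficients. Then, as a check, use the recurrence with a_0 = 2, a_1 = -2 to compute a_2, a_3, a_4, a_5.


Substitute y = sum_n a_n x^n.
(1 - 3 x^2) y'' contributes (n+2)(n+1) a_{n+2} - 3 n(n-1) a_n at x^n.
2 x y'(x) contributes 2 n a_n at x^n.
3 y(x) contributes 3 a_n at x^n.
Matching x^n: (n+2)(n+1) a_{n+2} + (-3 n(n-1) + 2 n + 3) a_n = 0.
Thus a_{n+2} = (3 n(n-1) - 2 n - 3) / ((n+1)(n+2)) * a_n.

Check with a_0 = 2, a_1 = -2 (apply the recurrence for n = 0, 1, 2, 3): a_0 = 2, a_1 = -2, a_2 = -3, a_3 = 5/3, a_4 = 1/4, a_5 = 3/4.

a_(n+2) = (3 n(n-1) - 2 n - 3) / ((n+1)(n+2)) * a_n; check: a_0 = 2, a_1 = -2, a_2 = -3, a_3 = 5/3, a_4 = 1/4, a_5 = 3/4


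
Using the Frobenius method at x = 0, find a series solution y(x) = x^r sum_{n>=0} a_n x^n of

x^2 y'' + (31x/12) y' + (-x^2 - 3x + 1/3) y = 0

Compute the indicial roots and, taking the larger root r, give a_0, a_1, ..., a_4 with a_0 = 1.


Write in Frobenius form y'' + (p(x)/x) y' + (q(x)/x^2) y = 0:
  p(x) = 31/12,  q(x) = -x^2 - 3x + 1/3.
Indicial equation: r(r-1) + (31/12) r + (1/3) = 0 -> roots r_1 = -1/4, r_2 = -4/3.
Take r = r_1 = -1/4. Let y(x) = x^r sum_{n>=0} a_n x^n with a_0 = 1.
Substitute y = x^r sum a_n x^n and match x^{r+n}. The recurrence is
  D(n) a_n - 3 a_{n-1} - 1 a_{n-2} = 0,  where D(n) = (r+n)(r+n-1) + (31/12)(r+n) + (1/3).
  a_n = [3 a_{n-1} + 1 a_{n-2}] / D(n).
Since the indicial polynomial factors as (r - r_1)(r - r_2), D(n) = (r_1 + n - r_1)(r_1 + n - r_2) = n(n + 13/12).
Evaluating step by step (a_0 = 1):
  n = 1: D(1) = 1(1 + 13/12) = 25/12; numerator = 3(1) = 3; a_1 = (3)/(25/12) = 36/25
  n = 2: D(2) = 2(2 + 13/12) = 37/6; numerator = 3(36/25) + 1(1) = 133/25; a_2 = (133/25)/(37/6) = 798/925
  n = 3: D(3) = 3(3 + 13/12) = 49/4; numerator = 3(798/925) + 1(36/25) = 3726/925; a_3 = (3726/925)/(49/4) = 14904/45325
  n = 4: D(4) = 4(4 + 13/12) = 61/3; numerator = 3(14904/45325) + 1(798/925) = 83814/45325; a_4 = (83814/45325)/(61/3) = 4122/45325

r = -1/4; a_0 = 1; a_1 = 36/25; a_2 = 798/925; a_3 = 14904/45325; a_4 = 4122/45325


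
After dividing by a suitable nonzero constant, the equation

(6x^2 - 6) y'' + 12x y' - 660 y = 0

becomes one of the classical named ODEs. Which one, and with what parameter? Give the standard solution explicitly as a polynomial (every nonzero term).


All three coefficients share the factor -6; dividing through by -6 gives  (1 - x^2) y'' - 2x y' + 110 y = 0.
This matches the Legendre equation (1 - x^2) y'' - 2x y' + n(n+1) y = 0 (note the -2x y' term) with n(n+1) = 110, so n = 10; the polynomial solution is P_10(x).
With y = sum_k a_k x^k, matching x^k gives (k+2)(k+1) a_{k+2} = [k(k+1) - n(n+1)] a_k = (k - 10)(k + 11) a_k. The right side vanishes at k = 10, so the series with the parity of 10 terminates at degree 10.
Standard normalization (P_n(1) = 1): leading coefficient (2n)!/(2^n (n!)^2) = 2432902008176640000/(1024*13168189440000) = 46189/256, so a_10 = 46189/256. Work downward with a_k = (k+1)(k+2) a_{k+2} / ((k - 10)(k + 11)):
  a_8 = (9)(10)(46189/256) / ((8 - 10)(8 + 11)) = (2078505/128)/(-38) = -109395/256
  a_6 = (7)(8)(-109395/256) / ((6 - 10)(6 + 11)) = (-765765/32)/(-68) = 45045/128
  a_4 = (5)(6)(45045/128) / ((4 - 10)(4 + 11)) = (675675/64)/(-90) = -15015/128
  a_2 = (3)(4)(-15015/128) / ((2 - 10)(2 + 11)) = (-45045/32)/(-104) = 3465/256
  a_0 = (1)(2)(3465/256) / ((0 - 10)(0 + 11)) = (3465/128)/(-110) = -63/256
Hence P_10(x) = 46189 x^10/256 - 109395 x^8/256 + 45045 x^6/128 - 15015 x^4/128 + 3465 x^2/256 - 63/256.

P_10(x); series = 46189 x^10/256 - 109395 x^8/256 + 45045 x^6/128 - 15015 x^4/128 + 3465 x^2/256 - 63/256


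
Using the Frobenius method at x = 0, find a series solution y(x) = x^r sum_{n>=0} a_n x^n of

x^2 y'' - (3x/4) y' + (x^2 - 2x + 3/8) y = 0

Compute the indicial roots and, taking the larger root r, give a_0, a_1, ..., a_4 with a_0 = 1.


Write in Frobenius form y'' + (p(x)/x) y' + (q(x)/x^2) y = 0:
  p(x) = -3/4,  q(x) = x^2 - 2x + 3/8.
Indicial equation: r(r-1) + (-3/4) r + (3/8) = 0 -> roots r_1 = 3/2, r_2 = 1/4.
Take r = r_1 = 3/2. Let y(x) = x^r sum_{n>=0} a_n x^n with a_0 = 1.
Substitute y = x^r sum a_n x^n and match x^{r+n}. The recurrence is
  D(n) a_n - 2 a_{n-1} + 1 a_{n-2} = 0,  where D(n) = (r+n)(r+n-1) + (-3/4)(r+n) + (3/8).
  a_n = [2 a_{n-1} - 1 a_{n-2}] / D(n).
Since the indicial polynomial factors as (r - r_1)(r - r_2), D(n) = (r_1 + n - r_1)(r_1 + n - r_2) = n(n + 5/4).
Evaluating step by step (a_0 = 1):
  n = 1: D(1) = 1(1 + 5/4) = 9/4; numerator = 2(1) = 2; a_1 = (2)/(9/4) = 8/9
  n = 2: D(2) = 2(2 + 5/4) = 13/2; numerator = 2(8/9) - 1(1) = 7/9; a_2 = (7/9)/(13/2) = 14/117
  n = 3: D(3) = 3(3 + 5/4) = 51/4; numerator = 2(14/117) - 1(8/9) = -76/117; a_3 = (-76/117)/(51/4) = -304/5967
  n = 4: D(4) = 4(4 + 5/4) = 21; numerator = 2(-304/5967) - 1(14/117) = -1322/5967; a_4 = (-1322/5967)/(21) = -1322/125307

r = 3/2; a_0 = 1; a_1 = 8/9; a_2 = 14/117; a_3 = -304/5967; a_4 = -1322/125307


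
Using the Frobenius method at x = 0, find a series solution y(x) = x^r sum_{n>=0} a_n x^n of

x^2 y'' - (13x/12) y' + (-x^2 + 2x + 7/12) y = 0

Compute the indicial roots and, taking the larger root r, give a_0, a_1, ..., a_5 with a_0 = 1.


Write in Frobenius form y'' + (p(x)/x) y' + (q(x)/x^2) y = 0:
  p(x) = -13/12,  q(x) = -x^2 + 2x + 7/12.
Indicial equation: r(r-1) + (-13/12) r + (7/12) = 0 -> roots r_1 = 7/4, r_2 = 1/3.
Take r = r_1 = 7/4. Let y(x) = x^r sum_{n>=0} a_n x^n with a_0 = 1.
Substitute y = x^r sum a_n x^n and match x^{r+n}. The recurrence is
  D(n) a_n + 2 a_{n-1} - 1 a_{n-2} = 0,  where D(n) = (r+n)(r+n-1) + (-13/12)(r+n) + (7/12).
  a_n = [-2 a_{n-1} + 1 a_{n-2}] / D(n).
Since the indicial polynomial factors as (r - r_1)(r - r_2), D(n) = (r_1 + n - r_1)(r_1 + n - r_2) = n(n + 17/12).
Evaluating step by step (a_0 = 1):
  n = 1: D(1) = 1(1 + 17/12) = 29/12; numerator = -2(1) = -2; a_1 = (-2)/(29/12) = -24/29
  n = 2: D(2) = 2(2 + 17/12) = 41/6; numerator = -2(-24/29) + 1(1) = 77/29; a_2 = (77/29)/(41/6) = 462/1189
  n = 3: D(3) = 3(3 + 17/12) = 53/4; numerator = -2(462/1189) + 1(-24/29) = -1908/1189; a_3 = (-1908/1189)/(53/4) = -144/1189
  n = 4: D(4) = 4(4 + 17/12) = 65/3; numerator = -2(-144/1189) + 1(462/1189) = 750/1189; a_4 = (750/1189)/(65/3) = 450/15457
  n = 5: D(5) = 5(5 + 17/12) = 385/12; numerator = -2(450/15457) + 1(-144/1189) = -2772/15457; a_5 = (-2772/15457)/(385/12) = -432/77285

r = 7/4; a_0 = 1; a_1 = -24/29; a_2 = 462/1189; a_3 = -144/1189; a_4 = 450/15457; a_5 = -432/77285


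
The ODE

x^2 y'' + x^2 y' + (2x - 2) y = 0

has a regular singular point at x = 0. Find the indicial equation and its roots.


Divide by x^2 to reach normal form y'' + P_1(x) y' + P_2(x) y = 0 with P_1(x) = 1 and P_2(x) = 2/x - 2/x^2.
x = 0 is a singular point because the y-coefficient 2/x - 2/x^2 has a pole at x = 0.
It is a regular singular point because x P_1(x) = p(x) = x and x^2 P_2(x) = q(x) = 2x - 2 are polynomials, hence analytic at x = 0.
p(0) = 0,  q(0) = -2.
Indicial equation: r(r-1) + p(0) r + q(0) = 0, i.e. r^2 + (p(0) - 1) r + q(0) = 0, i.e. r^2 - 1 r - 2 = 0.
Discriminant: (-1)^2 - 4(-2) = 9, so r = (1 ± 3)/2.
Solving: r_1 = 2, r_2 = -1.

indicial: r^2 - 1 r - 2 = 0; roots r_1 = 2, r_2 = -1


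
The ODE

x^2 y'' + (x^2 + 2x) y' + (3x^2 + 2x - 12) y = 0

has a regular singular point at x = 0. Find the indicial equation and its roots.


Divide by x^2 to reach normal form y'' + P_1(x) y' + P_2(x) y = 0 with P_1(x) = 1 + 2/x and P_2(x) = 3 + 2/x - 12/x^2.
x = 0 is a singular point because the y'-coefficient 1 + 2/x has a pole at x = 0 and the y-coefficient 3 + 2/x - 12/x^2 has a pole at x = 0.
It is a regular singular point because x P_1(x) = p(x) = x + 2 and x^2 P_2(x) = q(x) = 3x^2 + 2x - 12 are polynomials, hence analytic at x = 0.
p(0) = 2,  q(0) = -12.
Indicial equation: r(r-1) + p(0) r + q(0) = 0, i.e. r^2 + (p(0) - 1) r + q(0) = 0, i.e. r^2 + 1 r - 12 = 0.
Discriminant: (1)^2 - 4(-12) = 49, so r = (-1 ± 7)/2.
Solving: r_1 = 3, r_2 = -4.

indicial: r^2 + 1 r - 12 = 0; roots r_1 = 3, r_2 = -4


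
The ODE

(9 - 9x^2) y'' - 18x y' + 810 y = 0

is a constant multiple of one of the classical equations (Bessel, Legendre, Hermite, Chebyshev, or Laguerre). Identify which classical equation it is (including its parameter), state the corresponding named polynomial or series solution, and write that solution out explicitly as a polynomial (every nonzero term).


All three coefficients share the factor 9; dividing through by 9 gives  (1 - x^2) y'' - 2x y' + 90 y = 0.
This matches the Legendre equation (1 - x^2) y'' - 2x y' + n(n+1) y = 0 (note the -2x y' term) with n(n+1) = 90, so n = 9; the polynomial solution is P_9(x).
With y = sum_k a_k x^k, matching x^k gives (k+2)(k+1) a_{k+2} = [k(k+1) - n(n+1)] a_k = (k - 9)(k + 10) a_k. The right side vanishes at k = 9, so the series with the parity of 9 terminates at degree 9.
Standard normalization (P_n(1) = 1): leading coefficient (2n)!/(2^n (n!)^2) = 6402373705728000/(512*131681894400) = 12155/128, so a_9 = 12155/128. Work downward with a_k = (k+1)(k+2) a_{k+2} / ((k - 9)(k + 10)):
  a_7 = (8)(9)(12155/128) / ((7 - 9)(7 + 10)) = (109395/16)/(-34) = -6435/32
  a_5 = (6)(7)(-6435/32) / ((5 - 9)(5 + 10)) = (-135135/16)/(-60) = 9009/64
  a_3 = (4)(5)(9009/64) / ((3 - 9)(3 + 10)) = (45045/16)/(-78) = -1155/32
  a_1 = (2)(3)(-1155/32) / ((1 - 9)(1 + 10)) = (-3465/16)/(-88) = 315/128
Hence P_9(x) = 12155 x^9/128 - 6435 x^7/32 + 9009 x^5/64 - 1155 x^3/32 + 315 x/128.

P_9(x); series = 12155 x^9/128 - 6435 x^7/32 + 9009 x^5/64 - 1155 x^3/32 + 315 x/128


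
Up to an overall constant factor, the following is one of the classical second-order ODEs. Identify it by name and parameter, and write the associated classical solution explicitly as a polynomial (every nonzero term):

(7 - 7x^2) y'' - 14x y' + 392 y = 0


All three coefficients share the factor 7; dividing through by 7 gives  (1 - x^2) y'' - 2x y' + 56 y = 0.
This matches the Legendre equation (1 - x^2) y'' - 2x y' + n(n+1) y = 0 (note the -2x y' term) with n(n+1) = 56, so n = 7; the polynomial solution is P_7(x).
With y = sum_k a_k x^k, matching x^k gives (k+2)(k+1) a_{k+2} = [k(k+1) - n(n+1)] a_k = (k - 7)(k + 8) a_k. The right side vanishes at k = 7, so the series with the parity of 7 terminates at degree 7.
Standard normalization (P_n(1) = 1): leading coefficient (2n)!/(2^n (n!)^2) = 87178291200/(128*25401600) = 429/16, so a_7 = 429/16. Work downward with a_k = (k+1)(k+2) a_{k+2} / ((k - 7)(k + 8)):
  a_5 = (6)(7)(429/16) / ((5 - 7)(5 + 8)) = (9009/8)/(-26) = -693/16
  a_3 = (4)(5)(-693/16) / ((3 - 7)(3 + 8)) = (-3465/4)/(-44) = 315/16
  a_1 = (2)(3)(315/16) / ((1 - 7)(1 + 8)) = (945/8)/(-54) = -35/16
Hence P_7(x) = 429 x^7/16 - 693 x^5/16 + 315 x^3/16 - 35 x/16.

P_7(x); series = 429 x^7/16 - 693 x^5/16 + 315 x^3/16 - 35 x/16


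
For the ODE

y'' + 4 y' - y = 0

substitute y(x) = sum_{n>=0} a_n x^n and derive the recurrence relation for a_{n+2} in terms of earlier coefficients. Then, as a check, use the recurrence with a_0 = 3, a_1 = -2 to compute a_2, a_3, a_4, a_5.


Substitute y = sum_n a_n x^n.
y''(x) has coefficient (n+2)(n+1) a_{n+2} at x^n;
4 y'(x) has coefficient 4 (n+1) a_{n+1} at x^n;
-y(x) has coefficient -1 a_n at x^n.
Matching x^n: (n+2)(n+1) a_{n+2} + 4 (n+1) a_{n+1} - 1 a_n = 0.
Thus a_{n+2} = [-4 (n+1) a_{n+1} + 1 a_n] / ((n+1)(n+2)).

Check with a_0 = 3, a_1 = -2 (apply the recurrence for n = 0, 1, 2, 3): a_0 = 3, a_1 = -2, a_2 = 11/2, a_3 = -23/3, a_4 = 65/8, a_5 = -413/60.

a_(n+2) = [-4 (n+1) a_(n+1) + 1 a_n] / ((n+1)(n+2)); check: a_0 = 3, a_1 = -2, a_2 = 11/2, a_3 = -23/3, a_4 = 65/8, a_5 = -413/60


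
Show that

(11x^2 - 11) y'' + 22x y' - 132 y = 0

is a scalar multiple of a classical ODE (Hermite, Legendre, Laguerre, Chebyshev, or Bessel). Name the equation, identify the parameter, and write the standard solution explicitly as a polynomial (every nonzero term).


All three coefficients share the factor -11; dividing through by -11 gives  (1 - x^2) y'' - 2x y' + 12 y = 0.
This matches the Legendre equation (1 - x^2) y'' - 2x y' + n(n+1) y = 0 (note the -2x y' term) with n(n+1) = 12, so n = 3; the polynomial solution is P_3(x).
With y = sum_k a_k x^k, matching x^k gives (k+2)(k+1) a_{k+2} = [k(k+1) - n(n+1)] a_k = (k - 3)(k + 4) a_k. The right side vanishes at k = 3, so the series with the parity of 3 terminates at degree 3.
Standard normalization (P_n(1) = 1): leading coefficient (2n)!/(2^n (n!)^2) = 720/(8*36) = 5/2, so a_3 = 5/2. Work downward with a_k = (k+1)(k+2) a_{k+2} / ((k - 3)(k + 4)):
  a_1 = (2)(3)(5/2) / ((1 - 3)(1 + 4)) = 15/(-10) = -3/2
Hence P_3(x) = 5 x^3/2 - 3 x/2.

P_3(x); series = 5 x^3/2 - 3 x/2


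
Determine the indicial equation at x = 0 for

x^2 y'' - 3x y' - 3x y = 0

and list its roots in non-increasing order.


Divide by x^2 to reach normal form y'' + P_1(x) y' + P_2(x) y = 0 with P_1(x) = -3/x and P_2(x) = -3/x.
x = 0 is a singular point because the y'-coefficient -3/x has a pole at x = 0 and the y-coefficient -3/x has a pole at x = 0.
It is a regular singular point because x P_1(x) = p(x) = -3 and x^2 P_2(x) = q(x) = -3x are polynomials, hence analytic at x = 0.
p(0) = -3,  q(0) = 0.
Indicial equation: r(r-1) + p(0) r + q(0) = 0, i.e. r^2 + (p(0) - 1) r + q(0) = 0, i.e. r^2 - 4 r = 0.
Discriminant: (-4)^2 - 4(0) = 16, so r = (4 ± 4)/2.
Solving: r_1 = 4, r_2 = 0.

indicial: r^2 - 4 r = 0; roots r_1 = 4, r_2 = 0


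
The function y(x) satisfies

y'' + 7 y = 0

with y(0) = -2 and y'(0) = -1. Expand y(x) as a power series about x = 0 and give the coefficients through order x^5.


Ansatz: y(x) = sum_{n>=0} a_n x^n, so y'(x) = sum_{n>=1} n a_n x^(n-1) and y''(x) = sum_{n>=2} n(n-1) a_n x^(n-2).
Substitute into P(x) y'' + Q(x) y' + R(x) y = 0 with P(x) = 1, Q(x) = 0, R(x) = 7, and match powers of x.
Initial conditions: a_0 = -2, a_1 = -1.
Setting the coefficient of each power of x to zero and solving order by order (substituting the coefficients already found):
  x^0: 2 a_2 + 7 a_0 = 0  ->  2 a_2 = -7 a_0 = 14  ->  a_2 = 7
  x^1: 6 a_3 + 7 a_1 = 0  ->  6 a_3 = -7 a_1 = 7  ->  a_3 = 7/6
  x^2: 12 a_4 + 7 a_2 = 0  ->  12 a_4 = -7 a_2 = -49  ->  a_4 = -49/12
  x^3: 20 a_5 + 7 a_3 = 0  ->  20 a_5 = -7 a_3 = -49/6  ->  a_5 = -49/120
Truncated series: y(x) = -2 - x + 7 x^2 + (7/6) x^3 - (49/12) x^4 - (49/120) x^5 + O(x^6).

a_0 = -2; a_1 = -1; a_2 = 7; a_3 = 7/6; a_4 = -49/12; a_5 = -49/120


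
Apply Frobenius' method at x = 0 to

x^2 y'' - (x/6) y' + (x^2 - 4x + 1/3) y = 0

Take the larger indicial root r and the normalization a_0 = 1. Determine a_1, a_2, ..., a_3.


Write in Frobenius form y'' + (p(x)/x) y' + (q(x)/x^2) y = 0:
  p(x) = -1/6,  q(x) = x^2 - 4x + 1/3.
Indicial equation: r(r-1) + (-1/6) r + (1/3) = 0 -> roots r_1 = 2/3, r_2 = 1/2.
Take r = r_1 = 2/3. Let y(x) = x^r sum_{n>=0} a_n x^n with a_0 = 1.
Substitute y = x^r sum a_n x^n and match x^{r+n}. The recurrence is
  D(n) a_n - 4 a_{n-1} + 1 a_{n-2} = 0,  where D(n) = (r+n)(r+n-1) + (-1/6)(r+n) + (1/3).
  a_n = [4 a_{n-1} - 1 a_{n-2}] / D(n).
Since the indicial polynomial factors as (r - r_1)(r - r_2), D(n) = (r_1 + n - r_1)(r_1 + n - r_2) = n(n + 1/6).
Evaluating step by step (a_0 = 1):
  n = 1: D(1) = 1(1 + 1/6) = 7/6; numerator = 4(1) = 4; a_1 = (4)/(7/6) = 24/7
  n = 2: D(2) = 2(2 + 1/6) = 13/3; numerator = 4(24/7) - 1(1) = 89/7; a_2 = (89/7)/(13/3) = 267/91
  n = 3: D(3) = 3(3 + 1/6) = 19/2; numerator = 4(267/91) - 1(24/7) = 108/13; a_3 = (108/13)/(19/2) = 216/247

r = 2/3; a_0 = 1; a_1 = 24/7; a_2 = 267/91; a_3 = 216/247


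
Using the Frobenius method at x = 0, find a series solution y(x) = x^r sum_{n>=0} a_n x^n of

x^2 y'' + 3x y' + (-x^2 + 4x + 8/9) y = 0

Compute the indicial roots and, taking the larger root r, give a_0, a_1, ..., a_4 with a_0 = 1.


Write in Frobenius form y'' + (p(x)/x) y' + (q(x)/x^2) y = 0:
  p(x) = 3,  q(x) = -x^2 + 4x + 8/9.
Indicial equation: r(r-1) + (3) r + (8/9) = 0 -> roots r_1 = -2/3, r_2 = -4/3.
Take r = r_1 = -2/3. Let y(x) = x^r sum_{n>=0} a_n x^n with a_0 = 1.
Substitute y = x^r sum a_n x^n and match x^{r+n}. The recurrence is
  D(n) a_n + 4 a_{n-1} - 1 a_{n-2} = 0,  where D(n) = (r+n)(r+n-1) + (3)(r+n) + (8/9).
  a_n = [-4 a_{n-1} + 1 a_{n-2}] / D(n).
Since the indicial polynomial factors as (r - r_1)(r - r_2), D(n) = (r_1 + n - r_1)(r_1 + n - r_2) = n(n + 2/3).
Evaluating step by step (a_0 = 1):
  n = 1: D(1) = 1(1 + 2/3) = 5/3; numerator = -4(1) = -4; a_1 = (-4)/(5/3) = -12/5
  n = 2: D(2) = 2(2 + 2/3) = 16/3; numerator = -4(-12/5) + 1(1) = 53/5; a_2 = (53/5)/(16/3) = 159/80
  n = 3: D(3) = 3(3 + 2/3) = 11; numerator = -4(159/80) + 1(-12/5) = -207/20; a_3 = (-207/20)/(11) = -207/220
  n = 4: D(4) = 4(4 + 2/3) = 56/3; numerator = -4(-207/220) + 1(159/80) = 5061/880; a_4 = (5061/880)/(56/3) = 2169/7040

r = -2/3; a_0 = 1; a_1 = -12/5; a_2 = 159/80; a_3 = -207/220; a_4 = 2169/7040


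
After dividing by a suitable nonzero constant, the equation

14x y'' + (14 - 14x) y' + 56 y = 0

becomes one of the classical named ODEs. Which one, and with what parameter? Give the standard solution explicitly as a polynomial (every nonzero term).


All three coefficients share the factor 14; dividing through by 14 gives  x y'' + (1 - x) y' + 4 y = 0.
This matches the Laguerre equation x y'' + (1 - x) y' + n y = 0 with n = 4; the polynomial solution is L_4(x).
With y = sum_k a_k x^k, matching x^k gives (k+1)k a_{k+1} + (k+1) a_{k+1} - k a_k + n a_k = 0, i.e. (k+1)^2 a_{k+1} = (k - n) a_k = (k - 4) a_k. The right side vanishes at k = 4, so the series terminates at degree 4.
Standard normalization L_n(0) = 1 gives a_0 = 1. Work upward with a_{k+1} = (k - 4) a_k / (k+1)^2:
  a_1 = (0 - 4)(1) / 1^2 = -4/1 = -4
  a_2 = (1 - 4)(-4) / 2^2 = 12/4 = 3
  a_3 = (2 - 4)(3) / 3^2 = -6/9 = -2/3
  a_4 = (3 - 4)(-2/3) / 4^2 = (2/3)/16 = 1/24
Hence L_4(x) = x^4/24 - 2 x^3/3 + 3 x^2 - 4 x + 1.

L_4(x); series = x^4/24 - 2 x^3/3 + 3 x^2 - 4 x + 1


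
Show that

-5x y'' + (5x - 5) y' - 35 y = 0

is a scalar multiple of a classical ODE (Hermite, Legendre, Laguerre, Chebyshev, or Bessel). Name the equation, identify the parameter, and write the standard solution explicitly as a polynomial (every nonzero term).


All three coefficients share the factor -5; dividing through by -5 gives  x y'' + (1 - x) y' + 7 y = 0.
This matches the Laguerre equation x y'' + (1 - x) y' + n y = 0 with n = 7; the polynomial solution is L_7(x).
With y = sum_k a_k x^k, matching x^k gives (k+1)k a_{k+1} + (k+1) a_{k+1} - k a_k + n a_k = 0, i.e. (k+1)^2 a_{k+1} = (k - n) a_k = (k - 7) a_k. The right side vanishes at k = 7, so the series terminates at degree 7.
Standard normalization L_n(0) = 1 gives a_0 = 1. Work upward with a_{k+1} = (k - 7) a_k / (k+1)^2:
  a_1 = (0 - 7)(1) / 1^2 = -7/1 = -7
  a_2 = (1 - 7)(-7) / 2^2 = 42/4 = 21/2
  a_3 = (2 - 7)(21/2) / 3^2 = (-105/2)/9 = -35/6
  a_4 = (3 - 7)(-35/6) / 4^2 = (70/3)/16 = 35/24
  a_5 = (4 - 7)(35/24) / 5^2 = (-35/8)/25 = -7/40
  a_6 = (5 - 7)(-7/40) / 6^2 = (7/20)/36 = 7/720
  a_7 = (6 - 7)(7/720) / 7^2 = (-7/720)/49 = -1/5040
Hence L_7(x) = -x^7/5040 + 7 x^6/720 - 7 x^5/40 + 35 x^4/24 - 35 x^3/6 + 21 x^2/2 - 7 x + 1.

L_7(x); series = -x^7/5040 + 7 x^6/720 - 7 x^5/40 + 35 x^4/24 - 35 x^3/6 + 21 x^2/2 - 7 x + 1


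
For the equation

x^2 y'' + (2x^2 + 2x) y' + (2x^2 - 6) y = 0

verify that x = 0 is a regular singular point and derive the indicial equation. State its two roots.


Divide by x^2 to reach normal form y'' + P_1(x) y' + P_2(x) y = 0 with P_1(x) = 2 + 2/x and P_2(x) = 2 - 6/x^2.
x = 0 is a singular point because the y'-coefficient 2 + 2/x has a pole at x = 0 and the y-coefficient 2 - 6/x^2 has a pole at x = 0.
It is a regular singular point because x P_1(x) = p(x) = 2x + 2 and x^2 P_2(x) = q(x) = 2x^2 - 6 are polynomials, hence analytic at x = 0.
p(0) = 2,  q(0) = -6.
Indicial equation: r(r-1) + p(0) r + q(0) = 0, i.e. r^2 + (p(0) - 1) r + q(0) = 0, i.e. r^2 + 1 r - 6 = 0.
Discriminant: (1)^2 - 4(-6) = 25, so r = (-1 ± 5)/2.
Solving: r_1 = 2, r_2 = -3.

indicial: r^2 + 1 r - 6 = 0; roots r_1 = 2, r_2 = -3
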